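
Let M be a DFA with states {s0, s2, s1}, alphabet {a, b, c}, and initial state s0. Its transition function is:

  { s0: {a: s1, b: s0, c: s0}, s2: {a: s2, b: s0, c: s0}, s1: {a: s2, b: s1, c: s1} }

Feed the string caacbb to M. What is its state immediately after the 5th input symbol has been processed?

s0

start at s0
read 'c': s0 → s0
read 'a': s0 → s1
read 'a': s1 → s2
read 'c': s2 → s0
read 'b': s0 → s0
After 5 symbols: s0.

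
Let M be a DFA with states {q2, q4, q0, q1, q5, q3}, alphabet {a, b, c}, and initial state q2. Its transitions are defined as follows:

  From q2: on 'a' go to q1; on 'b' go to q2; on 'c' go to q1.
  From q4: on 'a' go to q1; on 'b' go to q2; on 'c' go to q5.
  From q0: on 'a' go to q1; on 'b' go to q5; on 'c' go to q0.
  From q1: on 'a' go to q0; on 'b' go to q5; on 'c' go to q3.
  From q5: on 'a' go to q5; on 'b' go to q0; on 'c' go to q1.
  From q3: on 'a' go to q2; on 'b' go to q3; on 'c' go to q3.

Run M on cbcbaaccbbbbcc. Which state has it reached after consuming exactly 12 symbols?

q2 → q1 → q5 → q1 → q5 → q5 → q5 → q1 → q3 → q3 → q3 → q3 → q3
After 12 symbols: q3.

q3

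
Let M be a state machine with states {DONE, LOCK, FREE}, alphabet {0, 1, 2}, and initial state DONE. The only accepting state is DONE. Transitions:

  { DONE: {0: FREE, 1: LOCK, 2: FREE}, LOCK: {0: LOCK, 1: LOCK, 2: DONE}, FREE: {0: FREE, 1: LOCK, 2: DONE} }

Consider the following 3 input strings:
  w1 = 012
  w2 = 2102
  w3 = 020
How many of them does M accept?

2

w1: Trace: DONE -0-> FREE -1-> LOCK -2-> DONE  → end DONE, accepted
w2: Trace: DONE -2-> FREE -1-> LOCK -0-> LOCK -2-> DONE  → end DONE, accepted
w3: Trace: DONE -0-> FREE -2-> DONE -0-> FREE  → end FREE, rejected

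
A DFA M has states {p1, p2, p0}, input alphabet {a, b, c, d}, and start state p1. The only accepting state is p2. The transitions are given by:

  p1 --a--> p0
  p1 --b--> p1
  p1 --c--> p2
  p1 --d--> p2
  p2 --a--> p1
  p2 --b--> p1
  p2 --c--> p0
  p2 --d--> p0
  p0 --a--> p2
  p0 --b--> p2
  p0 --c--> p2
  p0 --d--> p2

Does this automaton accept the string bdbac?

Trace: p1 -b-> p1 -d-> p2 -b-> p1 -a-> p0 -c-> p2
End state p2 is accepting.

Yes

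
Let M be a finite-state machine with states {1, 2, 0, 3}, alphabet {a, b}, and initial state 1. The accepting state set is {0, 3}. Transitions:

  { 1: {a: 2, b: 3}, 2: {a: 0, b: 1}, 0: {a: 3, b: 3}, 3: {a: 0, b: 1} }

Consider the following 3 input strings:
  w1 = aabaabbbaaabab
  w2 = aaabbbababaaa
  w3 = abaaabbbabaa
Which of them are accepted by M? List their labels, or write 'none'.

w2, w3

w1:
  start at 1
  read 'a': 1 → 2
  read 'a': 2 → 0
  read 'b': 0 → 3
  read 'a': 3 → 0
  read 'a': 0 → 3
  read 'b': 3 → 1
  read 'b': 1 → 3
  read 'b': 3 → 1
  read 'a': 1 → 2
  read 'a': 2 → 0
  read 'a': 0 → 3
  read 'b': 3 → 1
  read 'a': 1 → 2
  read 'b': 2 → 1
  end 1, rejected
w2:
  start at 1
  read 'a': 1 → 2
  read 'a': 2 → 0
  read 'a': 0 → 3
  read 'b': 3 → 1
  read 'b': 1 → 3
  read 'b': 3 → 1
  read 'a': 1 → 2
  read 'b': 2 → 1
  read 'a': 1 → 2
  read 'b': 2 → 1
  read 'a': 1 → 2
  read 'a': 2 → 0
  read 'a': 0 → 3
  end 3, accepted
w3:
  start at 1
  read 'a': 1 → 2
  read 'b': 2 → 1
  read 'a': 1 → 2
  read 'a': 2 → 0
  read 'a': 0 → 3
  read 'b': 3 → 1
  read 'b': 1 → 3
  read 'b': 3 → 1
  read 'a': 1 → 2
  read 'b': 2 → 1
  read 'a': 1 → 2
  read 'a': 2 → 0
  end 0, accepted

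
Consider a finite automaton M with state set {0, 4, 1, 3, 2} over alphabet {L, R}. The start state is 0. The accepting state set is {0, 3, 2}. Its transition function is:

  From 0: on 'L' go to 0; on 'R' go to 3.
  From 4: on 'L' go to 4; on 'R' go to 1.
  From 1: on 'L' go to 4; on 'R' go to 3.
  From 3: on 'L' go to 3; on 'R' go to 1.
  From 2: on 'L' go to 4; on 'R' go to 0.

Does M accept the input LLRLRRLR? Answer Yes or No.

0 → 0 → 0 → 3 → 3 → 1 → 3 → 3 → 1
End state 1 is not accepting.

No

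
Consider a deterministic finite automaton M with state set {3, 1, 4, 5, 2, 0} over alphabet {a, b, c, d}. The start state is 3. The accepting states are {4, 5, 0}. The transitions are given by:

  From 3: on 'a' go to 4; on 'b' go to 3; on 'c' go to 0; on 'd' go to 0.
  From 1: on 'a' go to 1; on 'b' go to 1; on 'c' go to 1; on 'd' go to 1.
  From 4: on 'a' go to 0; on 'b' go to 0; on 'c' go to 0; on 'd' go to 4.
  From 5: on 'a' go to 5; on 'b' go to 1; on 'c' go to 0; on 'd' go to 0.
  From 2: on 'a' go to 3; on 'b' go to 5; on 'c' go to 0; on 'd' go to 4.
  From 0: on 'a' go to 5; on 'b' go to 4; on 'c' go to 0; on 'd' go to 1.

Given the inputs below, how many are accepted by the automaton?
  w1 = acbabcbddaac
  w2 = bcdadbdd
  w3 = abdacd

1

w1: 3 → 4 → 0 → 4 → 0 → 4 → 0 → 4 → 4 → 4 → 0 → 5 → 0  → end 0, accepted
w2: 3 → 3 → 0 → 1 → 1 → 1 → 1 → 1 → 1  → end 1, rejected
w3: 3 → 4 → 0 → 1 → 1 → 1 → 1  → end 1, rejected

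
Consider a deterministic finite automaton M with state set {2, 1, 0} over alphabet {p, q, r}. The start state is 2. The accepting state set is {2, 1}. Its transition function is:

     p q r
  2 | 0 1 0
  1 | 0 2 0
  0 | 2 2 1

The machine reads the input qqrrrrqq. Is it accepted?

2 → 1 → 2 → 0 → 1 → 0 → 1 → 2 → 1
End state 1 is accepting.

Yes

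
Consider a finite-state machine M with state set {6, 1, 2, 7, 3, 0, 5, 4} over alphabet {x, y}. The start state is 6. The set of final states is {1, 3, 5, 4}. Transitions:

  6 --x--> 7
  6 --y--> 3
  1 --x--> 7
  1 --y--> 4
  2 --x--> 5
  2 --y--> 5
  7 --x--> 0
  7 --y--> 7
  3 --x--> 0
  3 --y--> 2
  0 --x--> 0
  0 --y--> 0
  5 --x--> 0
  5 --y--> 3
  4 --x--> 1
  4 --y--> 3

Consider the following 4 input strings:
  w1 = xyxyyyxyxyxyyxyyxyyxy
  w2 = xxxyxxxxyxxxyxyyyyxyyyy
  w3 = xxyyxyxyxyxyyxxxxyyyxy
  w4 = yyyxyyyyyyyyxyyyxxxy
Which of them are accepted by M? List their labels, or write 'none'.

w1:
  start at 6
  read 'x': 6 → 7
  read 'y': 7 → 7
  read 'x': 7 → 0
  read 'y': 0 → 0
  read 'y': 0 → 0
  read 'y': 0 → 0
  read 'x': 0 → 0
  read 'y': 0 → 0
  read 'x': 0 → 0
  read 'y': 0 → 0
  read 'x': 0 → 0
  read 'y': 0 → 0
  read 'y': 0 → 0
  read 'x': 0 → 0
  read 'y': 0 → 0
  read 'y': 0 → 0
  read 'x': 0 → 0
  read 'y': 0 → 0
  read 'y': 0 → 0
  read 'x': 0 → 0
  read 'y': 0 → 0
  end 0, rejected
w2:
  start at 6
  read 'x': 6 → 7
  read 'x': 7 → 0
  read 'x': 0 → 0
  read 'y': 0 → 0
  read 'x': 0 → 0
  read 'x': 0 → 0
  read 'x': 0 → 0
  read 'x': 0 → 0
  read 'y': 0 → 0
  read 'x': 0 → 0
  read 'x': 0 → 0
  read 'x': 0 → 0
  read 'y': 0 → 0
  read 'x': 0 → 0
  read 'y': 0 → 0
  read 'y': 0 → 0
  read 'y': 0 → 0
  read 'y': 0 → 0
  read 'x': 0 → 0
  read 'y': 0 → 0
  read 'y': 0 → 0
  read 'y': 0 → 0
  read 'y': 0 → 0
  end 0, rejected
w3:
  start at 6
  read 'x': 6 → 7
  read 'x': 7 → 0
  read 'y': 0 → 0
  read 'y': 0 → 0
  read 'x': 0 → 0
  read 'y': 0 → 0
  read 'x': 0 → 0
  read 'y': 0 → 0
  read 'x': 0 → 0
  read 'y': 0 → 0
  read 'x': 0 → 0
  read 'y': 0 → 0
  read 'y': 0 → 0
  read 'x': 0 → 0
  read 'x': 0 → 0
  read 'x': 0 → 0
  read 'x': 0 → 0
  read 'y': 0 → 0
  read 'y': 0 → 0
  read 'y': 0 → 0
  read 'x': 0 → 0
  read 'y': 0 → 0
  end 0, rejected
w4:
  start at 6
  read 'y': 6 → 3
  read 'y': 3 → 2
  read 'y': 2 → 5
  read 'x': 5 → 0
  read 'y': 0 → 0
  read 'y': 0 → 0
  read 'y': 0 → 0
  read 'y': 0 → 0
  read 'y': 0 → 0
  read 'y': 0 → 0
  read 'y': 0 → 0
  read 'y': 0 → 0
  read 'x': 0 → 0
  read 'y': 0 → 0
  read 'y': 0 → 0
  read 'y': 0 → 0
  read 'x': 0 → 0
  read 'x': 0 → 0
  read 'x': 0 → 0
  read 'y': 0 → 0
  end 0, rejected

none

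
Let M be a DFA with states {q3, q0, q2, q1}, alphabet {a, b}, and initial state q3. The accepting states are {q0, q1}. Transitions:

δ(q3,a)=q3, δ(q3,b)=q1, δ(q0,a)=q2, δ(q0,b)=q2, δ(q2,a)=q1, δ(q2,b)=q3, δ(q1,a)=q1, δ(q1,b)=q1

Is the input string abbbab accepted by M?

Yes

Trace: q3 -a-> q3 -b-> q1 -b-> q1 -b-> q1 -a-> q1 -b-> q1
End state q1 is accepting.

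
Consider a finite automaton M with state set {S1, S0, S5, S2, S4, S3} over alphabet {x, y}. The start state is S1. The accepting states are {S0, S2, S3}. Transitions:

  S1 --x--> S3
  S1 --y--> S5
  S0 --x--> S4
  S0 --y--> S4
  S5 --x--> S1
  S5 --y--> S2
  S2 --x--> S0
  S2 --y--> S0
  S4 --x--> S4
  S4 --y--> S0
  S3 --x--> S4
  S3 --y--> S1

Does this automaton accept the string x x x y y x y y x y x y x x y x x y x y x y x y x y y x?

No

start at S1
read 'x': S1 → S3
read 'x': S3 → S4
read 'x': S4 → S4
read 'y': S4 → S0
read 'y': S0 → S4
read 'x': S4 → S4
read 'y': S4 → S0
read 'y': S0 → S4
read 'x': S4 → S4
read 'y': S4 → S0
read 'x': S0 → S4
read 'y': S4 → S0
read 'x': S0 → S4
read 'x': S4 → S4
read 'y': S4 → S0
read 'x': S0 → S4
read 'x': S4 → S4
read 'y': S4 → S0
read 'x': S0 → S4
read 'y': S4 → S0
read 'x': S0 → S4
read 'y': S4 → S0
read 'x': S0 → S4
read 'y': S4 → S0
read 'x': S0 → S4
read 'y': S4 → S0
read 'y': S0 → S4
read 'x': S4 → S4
End state S4 is not accepting.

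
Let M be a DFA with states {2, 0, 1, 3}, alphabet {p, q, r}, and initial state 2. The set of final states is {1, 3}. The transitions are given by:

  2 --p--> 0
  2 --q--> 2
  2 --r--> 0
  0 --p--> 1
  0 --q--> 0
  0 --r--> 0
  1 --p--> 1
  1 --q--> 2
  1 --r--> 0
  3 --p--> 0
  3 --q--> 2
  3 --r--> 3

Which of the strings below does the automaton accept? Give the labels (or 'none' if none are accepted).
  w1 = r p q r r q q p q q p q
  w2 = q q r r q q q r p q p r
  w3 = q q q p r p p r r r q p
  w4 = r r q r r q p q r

w3

w1: Trace: 2 -r-> 0 -p-> 1 -q-> 2 -r-> 0 -r-> 0 -q-> 0 -q-> 0 -p-> 1 -q-> 2 -q-> 2 -p-> 0 -q-> 0  → end 0, rejected
w2: Trace: 2 -q-> 2 -q-> 2 -r-> 0 -r-> 0 -q-> 0 -q-> 0 -q-> 0 -r-> 0 -p-> 1 -q-> 2 -p-> 0 -r-> 0  → end 0, rejected
w3: Trace: 2 -q-> 2 -q-> 2 -q-> 2 -p-> 0 -r-> 0 -p-> 1 -p-> 1 -r-> 0 -r-> 0 -r-> 0 -q-> 0 -p-> 1  → end 1, accepted
w4: Trace: 2 -r-> 0 -r-> 0 -q-> 0 -r-> 0 -r-> 0 -q-> 0 -p-> 1 -q-> 2 -r-> 0  → end 0, rejected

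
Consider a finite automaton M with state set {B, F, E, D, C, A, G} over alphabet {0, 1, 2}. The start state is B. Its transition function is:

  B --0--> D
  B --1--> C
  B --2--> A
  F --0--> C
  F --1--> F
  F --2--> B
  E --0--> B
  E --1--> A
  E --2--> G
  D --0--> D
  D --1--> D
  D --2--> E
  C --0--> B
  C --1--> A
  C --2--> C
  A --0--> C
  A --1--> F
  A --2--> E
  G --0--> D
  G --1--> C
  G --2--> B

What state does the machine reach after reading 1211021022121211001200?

D

B → C → C → A → F → C → C → A → C → C → C → A → E → A → E → A → F → C → B → C → C → B → D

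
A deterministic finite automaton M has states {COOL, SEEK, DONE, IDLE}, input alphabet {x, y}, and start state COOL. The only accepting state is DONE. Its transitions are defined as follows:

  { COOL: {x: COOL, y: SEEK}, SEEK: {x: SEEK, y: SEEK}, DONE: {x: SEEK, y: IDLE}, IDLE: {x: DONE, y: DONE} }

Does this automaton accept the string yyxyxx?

Trace: COOL -y-> SEEK -y-> SEEK -x-> SEEK -y-> SEEK -x-> SEEK -x-> SEEK
End state SEEK is not accepting.

No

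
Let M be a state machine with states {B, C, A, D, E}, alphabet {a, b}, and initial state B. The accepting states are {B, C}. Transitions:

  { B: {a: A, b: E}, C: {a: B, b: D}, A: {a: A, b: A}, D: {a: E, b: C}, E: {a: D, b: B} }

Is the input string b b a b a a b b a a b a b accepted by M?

Trace: B -b-> E -b-> B -a-> A -b-> A -a-> A -a-> A -b-> A -b-> A -a-> A -a-> A -b-> A -a-> A -b-> A
End state A is not accepting.

No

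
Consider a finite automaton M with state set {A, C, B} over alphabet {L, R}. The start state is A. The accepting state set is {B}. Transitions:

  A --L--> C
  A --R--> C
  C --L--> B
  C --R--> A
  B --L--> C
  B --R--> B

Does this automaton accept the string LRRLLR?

No

start at A
read 'L': A → C
read 'R': C → A
read 'R': A → C
read 'L': C → B
read 'L': B → C
read 'R': C → A
End state A is not accepting.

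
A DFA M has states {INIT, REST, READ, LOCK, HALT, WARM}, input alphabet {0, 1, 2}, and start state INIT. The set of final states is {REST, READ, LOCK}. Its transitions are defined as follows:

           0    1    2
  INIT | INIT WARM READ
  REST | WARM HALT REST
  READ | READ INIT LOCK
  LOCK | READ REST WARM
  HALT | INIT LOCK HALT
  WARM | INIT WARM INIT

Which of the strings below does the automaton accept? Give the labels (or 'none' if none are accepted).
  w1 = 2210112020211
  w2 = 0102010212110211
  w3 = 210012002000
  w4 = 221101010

w1: INIT → READ → LOCK → REST → WARM → WARM → WARM → INIT → INIT → READ → READ → LOCK → REST → HALT  → end HALT, rejected
w2: INIT → INIT → WARM → INIT → READ → READ → INIT → INIT → READ → INIT → READ → INIT → WARM → INIT → READ → INIT → WARM  → end WARM, rejected
w3: INIT → READ → INIT → INIT → INIT → WARM → INIT → INIT → INIT → READ → READ → READ → READ  → end READ, accepted
w4: INIT → READ → LOCK → REST → HALT → INIT → WARM → INIT → WARM → INIT  → end INIT, rejected

w3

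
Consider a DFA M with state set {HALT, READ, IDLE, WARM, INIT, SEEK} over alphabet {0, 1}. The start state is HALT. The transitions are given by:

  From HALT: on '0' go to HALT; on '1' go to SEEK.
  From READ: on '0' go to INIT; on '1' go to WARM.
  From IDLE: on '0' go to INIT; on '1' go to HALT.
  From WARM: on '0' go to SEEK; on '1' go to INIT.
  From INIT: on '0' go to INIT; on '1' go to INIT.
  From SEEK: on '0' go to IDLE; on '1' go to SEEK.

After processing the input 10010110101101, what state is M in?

INIT

Trace: HALT -1-> SEEK -0-> IDLE -0-> INIT -1-> INIT -0-> INIT -1-> INIT -1-> INIT -0-> INIT -1-> INIT -0-> INIT -1-> INIT -1-> INIT -0-> INIT -1-> INIT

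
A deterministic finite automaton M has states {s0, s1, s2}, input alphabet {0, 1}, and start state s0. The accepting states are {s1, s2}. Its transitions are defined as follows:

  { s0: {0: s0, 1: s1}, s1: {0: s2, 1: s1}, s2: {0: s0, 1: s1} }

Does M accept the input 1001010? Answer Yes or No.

start at s0
read '1': s0 → s1
read '0': s1 → s2
read '0': s2 → s0
read '1': s0 → s1
read '0': s1 → s2
read '1': s2 → s1
read '0': s1 → s2
End state s2 is accepting.

Yes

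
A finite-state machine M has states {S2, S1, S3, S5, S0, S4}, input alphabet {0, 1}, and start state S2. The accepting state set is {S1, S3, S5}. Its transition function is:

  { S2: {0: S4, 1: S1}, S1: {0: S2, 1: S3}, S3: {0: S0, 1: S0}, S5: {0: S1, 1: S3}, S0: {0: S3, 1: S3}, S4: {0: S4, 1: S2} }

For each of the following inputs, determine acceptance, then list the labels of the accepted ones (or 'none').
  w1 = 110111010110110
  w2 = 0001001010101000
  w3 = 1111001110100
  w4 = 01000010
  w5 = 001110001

w5

w1: S2 → S1 → S3 → S0 → S3 → S0 → S3 → S0 → S3 → S0 → S3 → S0 → S3 → S0 → S3 → S0  → end S0, rejected
w2: S2 → S4 → S4 → S4 → S2 → S4 → S4 → S2 → S4 → S2 → S4 → S2 → S4 → S2 → S4 → S4 → S4  → end S4, rejected
w3: S2 → S1 → S3 → S0 → S3 → S0 → S3 → S0 → S3 → S0 → S3 → S0 → S3 → S0  → end S0, rejected
w4: S2 → S4 → S2 → S4 → S4 → S4 → S4 → S2 → S4  → end S4, rejected
w5: S2 → S4 → S4 → S2 → S1 → S3 → S0 → S3 → S0 → S3  → end S3, accepted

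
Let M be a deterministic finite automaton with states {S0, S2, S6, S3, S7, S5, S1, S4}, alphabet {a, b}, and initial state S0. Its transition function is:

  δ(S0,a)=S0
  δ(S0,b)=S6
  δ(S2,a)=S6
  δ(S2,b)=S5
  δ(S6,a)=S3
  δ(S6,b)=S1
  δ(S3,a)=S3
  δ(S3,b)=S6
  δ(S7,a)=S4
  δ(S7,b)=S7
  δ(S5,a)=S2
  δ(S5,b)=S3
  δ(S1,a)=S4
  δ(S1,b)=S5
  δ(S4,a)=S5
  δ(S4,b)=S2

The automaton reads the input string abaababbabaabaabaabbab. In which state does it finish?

S2

start at S0
read 'a': S0 → S0
read 'b': S0 → S6
read 'a': S6 → S3
read 'a': S3 → S3
read 'b': S3 → S6
read 'a': S6 → S3
read 'b': S3 → S6
read 'b': S6 → S1
read 'a': S1 → S4
read 'b': S4 → S2
read 'a': S2 → S6
read 'a': S6 → S3
read 'b': S3 → S6
read 'a': S6 → S3
read 'a': S3 → S3
read 'b': S3 → S6
read 'a': S6 → S3
read 'a': S3 → S3
read 'b': S3 → S6
read 'b': S6 → S1
read 'a': S1 → S4
read 'b': S4 → S2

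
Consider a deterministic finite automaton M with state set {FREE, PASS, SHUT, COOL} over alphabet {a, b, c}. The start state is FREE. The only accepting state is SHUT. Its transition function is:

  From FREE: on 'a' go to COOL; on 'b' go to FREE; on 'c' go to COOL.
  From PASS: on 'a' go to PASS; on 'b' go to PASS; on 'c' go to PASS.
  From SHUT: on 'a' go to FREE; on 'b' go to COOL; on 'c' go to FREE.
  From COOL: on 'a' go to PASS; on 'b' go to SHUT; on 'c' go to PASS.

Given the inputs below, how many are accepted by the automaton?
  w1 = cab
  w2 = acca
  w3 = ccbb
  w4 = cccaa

0

w1:
  start at FREE
  read 'c': FREE → COOL
  read 'a': COOL → PASS
  read 'b': PASS → PASS
  end PASS, rejected
w2:
  start at FREE
  read 'a': FREE → COOL
  read 'c': COOL → PASS
  read 'c': PASS → PASS
  read 'a': PASS → PASS
  end PASS, rejected
w3:
  start at FREE
  read 'c': FREE → COOL
  read 'c': COOL → PASS
  read 'b': PASS → PASS
  read 'b': PASS → PASS
  end PASS, rejected
w4:
  start at FREE
  read 'c': FREE → COOL
  read 'c': COOL → PASS
  read 'c': PASS → PASS
  read 'a': PASS → PASS
  read 'a': PASS → PASS
  end PASS, rejected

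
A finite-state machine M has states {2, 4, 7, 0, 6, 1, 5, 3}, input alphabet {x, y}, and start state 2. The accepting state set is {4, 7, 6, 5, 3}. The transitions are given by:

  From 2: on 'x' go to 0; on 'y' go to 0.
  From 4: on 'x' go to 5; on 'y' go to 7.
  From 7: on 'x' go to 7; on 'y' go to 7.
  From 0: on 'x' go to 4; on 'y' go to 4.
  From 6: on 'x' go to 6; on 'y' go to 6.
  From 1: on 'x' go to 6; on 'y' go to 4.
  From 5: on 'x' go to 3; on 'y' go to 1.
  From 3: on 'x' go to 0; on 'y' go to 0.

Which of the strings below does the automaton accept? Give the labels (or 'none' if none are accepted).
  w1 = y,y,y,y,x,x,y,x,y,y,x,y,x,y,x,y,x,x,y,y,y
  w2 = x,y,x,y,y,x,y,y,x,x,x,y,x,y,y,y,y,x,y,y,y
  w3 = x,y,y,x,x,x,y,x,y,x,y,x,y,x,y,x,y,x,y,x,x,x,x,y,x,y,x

w1: Trace: 2 -y-> 0 -y-> 4 -y-> 7 -y-> 7 -x-> 7 -x-> 7 -y-> 7 -x-> 7 -y-> 7 -y-> 7 -x-> 7 -y-> 7 -x-> 7 -y-> 7 -x-> 7 -y-> 7 -x-> 7 -x-> 7 -y-> 7 -y-> 7 -y-> 7  → end 7, accepted
w2: Trace: 2 -x-> 0 -y-> 4 -x-> 5 -y-> 1 -y-> 4 -x-> 5 -y-> 1 -y-> 4 -x-> 5 -x-> 3 -x-> 0 -y-> 4 -x-> 5 -y-> 1 -y-> 4 -y-> 7 -y-> 7 -x-> 7 -y-> 7 -y-> 7 -y-> 7  → end 7, accepted
w3: Trace: 2 -x-> 0 -y-> 4 -y-> 7 -x-> 7 -x-> 7 -x-> 7 -y-> 7 -x-> 7 -y-> 7 -x-> 7 -y-> 7 -x-> 7 -y-> 7 -x-> 7 -y-> 7 -x-> 7 -y-> 7 -x-> 7 -y-> 7 -x-> 7 -x-> 7 -x-> 7 -x-> 7 -y-> 7 -x-> 7 -y-> 7 -x-> 7  → end 7, accepted

w1, w2, w3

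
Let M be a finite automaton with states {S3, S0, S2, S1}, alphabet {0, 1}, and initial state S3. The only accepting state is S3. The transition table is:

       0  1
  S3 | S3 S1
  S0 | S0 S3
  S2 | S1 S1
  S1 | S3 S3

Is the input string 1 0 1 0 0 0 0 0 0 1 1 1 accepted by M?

No

S3 → S1 → S3 → S1 → S3 → S3 → S3 → S3 → S3 → S3 → S1 → S3 → S1
End state S1 is not accepting.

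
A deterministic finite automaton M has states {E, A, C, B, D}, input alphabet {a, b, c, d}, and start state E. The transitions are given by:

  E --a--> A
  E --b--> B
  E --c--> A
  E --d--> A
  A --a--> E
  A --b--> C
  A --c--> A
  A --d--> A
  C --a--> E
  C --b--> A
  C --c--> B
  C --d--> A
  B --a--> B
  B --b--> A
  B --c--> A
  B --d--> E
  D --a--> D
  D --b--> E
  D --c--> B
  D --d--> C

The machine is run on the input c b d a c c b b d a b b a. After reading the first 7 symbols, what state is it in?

E → A → C → A → E → A → A → C
After 7 symbols: C.

C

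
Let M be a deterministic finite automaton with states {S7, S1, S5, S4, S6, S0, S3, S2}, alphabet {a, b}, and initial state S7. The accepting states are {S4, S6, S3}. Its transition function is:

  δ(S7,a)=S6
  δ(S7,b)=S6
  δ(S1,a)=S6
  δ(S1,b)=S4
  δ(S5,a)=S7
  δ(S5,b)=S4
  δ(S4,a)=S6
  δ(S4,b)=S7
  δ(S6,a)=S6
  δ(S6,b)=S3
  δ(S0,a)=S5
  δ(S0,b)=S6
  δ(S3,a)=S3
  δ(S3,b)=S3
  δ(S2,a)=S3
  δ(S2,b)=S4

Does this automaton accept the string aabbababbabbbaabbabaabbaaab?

start at S7
read 'a': S7 → S6
read 'a': S6 → S6
read 'b': S6 → S3
read 'b': S3 → S3
read 'a': S3 → S3
read 'b': S3 → S3
read 'a': S3 → S3
read 'b': S3 → S3
read 'b': S3 → S3
read 'a': S3 → S3
read 'b': S3 → S3
read 'b': S3 → S3
read 'b': S3 → S3
read 'a': S3 → S3
read 'a': S3 → S3
read 'b': S3 → S3
read 'b': S3 → S3
read 'a': S3 → S3
read 'b': S3 → S3
read 'a': S3 → S3
read 'a': S3 → S3
read 'b': S3 → S3
read 'b': S3 → S3
read 'a': S3 → S3
read 'a': S3 → S3
read 'a': S3 → S3
read 'b': S3 → S3
End state S3 is accepting.

Yes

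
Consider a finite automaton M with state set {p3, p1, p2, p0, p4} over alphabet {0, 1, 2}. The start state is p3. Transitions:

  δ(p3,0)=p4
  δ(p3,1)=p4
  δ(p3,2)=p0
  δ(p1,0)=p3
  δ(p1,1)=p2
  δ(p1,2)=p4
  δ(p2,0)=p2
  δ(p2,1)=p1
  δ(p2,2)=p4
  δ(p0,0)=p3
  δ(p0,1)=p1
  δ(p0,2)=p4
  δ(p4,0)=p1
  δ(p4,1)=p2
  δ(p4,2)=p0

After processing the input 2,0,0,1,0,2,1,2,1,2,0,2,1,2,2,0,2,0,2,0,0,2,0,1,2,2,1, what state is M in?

p3 → p0 → p3 → p4 → p2 → p2 → p4 → p2 → p4 → p2 → p4 → p1 → p4 → p2 → p4 → p0 → p3 → p0 → p3 → p0 → p3 → p4 → p0 → p3 → p4 → p0 → p4 → p2

p2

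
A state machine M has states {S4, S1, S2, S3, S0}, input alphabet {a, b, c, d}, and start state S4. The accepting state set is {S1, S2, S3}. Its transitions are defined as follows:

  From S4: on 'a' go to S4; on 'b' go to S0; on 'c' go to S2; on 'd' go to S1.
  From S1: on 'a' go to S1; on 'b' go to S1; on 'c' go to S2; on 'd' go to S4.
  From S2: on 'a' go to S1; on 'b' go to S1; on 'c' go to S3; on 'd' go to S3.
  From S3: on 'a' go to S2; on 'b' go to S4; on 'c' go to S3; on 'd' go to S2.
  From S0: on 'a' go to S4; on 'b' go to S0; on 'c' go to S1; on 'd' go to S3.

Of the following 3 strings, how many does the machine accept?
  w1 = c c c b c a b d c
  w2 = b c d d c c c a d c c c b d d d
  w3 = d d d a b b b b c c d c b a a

2

w1: Trace: S4 -c-> S2 -c-> S3 -c-> S3 -b-> S4 -c-> S2 -a-> S1 -b-> S1 -d-> S4 -c-> S2  → end S2, accepted
w2: Trace: S4 -b-> S0 -c-> S1 -d-> S4 -d-> S1 -c-> S2 -c-> S3 -c-> S3 -a-> S2 -d-> S3 -c-> S3 -c-> S3 -c-> S3 -b-> S4 -d-> S1 -d-> S4 -d-> S1  → end S1, accepted
w3: Trace: S4 -d-> S1 -d-> S4 -d-> S1 -a-> S1 -b-> S1 -b-> S1 -b-> S1 -b-> S1 -c-> S2 -c-> S3 -d-> S2 -c-> S3 -b-> S4 -a-> S4 -a-> S4  → end S4, rejected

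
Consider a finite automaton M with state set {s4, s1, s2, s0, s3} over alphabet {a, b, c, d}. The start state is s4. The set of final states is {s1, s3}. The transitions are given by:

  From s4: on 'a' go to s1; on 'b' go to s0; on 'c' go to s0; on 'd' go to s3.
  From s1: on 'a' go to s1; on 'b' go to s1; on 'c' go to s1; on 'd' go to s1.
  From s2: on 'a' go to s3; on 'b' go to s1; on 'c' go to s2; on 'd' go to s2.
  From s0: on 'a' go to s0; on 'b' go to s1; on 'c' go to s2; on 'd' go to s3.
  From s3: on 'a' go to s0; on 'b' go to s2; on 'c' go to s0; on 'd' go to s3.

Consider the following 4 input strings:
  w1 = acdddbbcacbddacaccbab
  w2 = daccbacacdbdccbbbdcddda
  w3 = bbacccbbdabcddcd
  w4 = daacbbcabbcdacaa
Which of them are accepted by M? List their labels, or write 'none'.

w1:
  start at s4
  read 'a': s4 → s1
  read 'c': s1 → s1
  read 'd': s1 → s1
  read 'd': s1 → s1
  read 'd': s1 → s1
  read 'b': s1 → s1
  read 'b': s1 → s1
  read 'c': s1 → s1
  read 'a': s1 → s1
  read 'c': s1 → s1
  read 'b': s1 → s1
  read 'd': s1 → s1
  read 'd': s1 → s1
  read 'a': s1 → s1
  read 'c': s1 → s1
  read 'a': s1 → s1
  read 'c': s1 → s1
  read 'c': s1 → s1
  read 'b': s1 → s1
  read 'a': s1 → s1
  read 'b': s1 → s1
  end s1, accepted
w2:
  start at s4
  read 'd': s4 → s3
  read 'a': s3 → s0
  read 'c': s0 → s2
  read 'c': s2 → s2
  read 'b': s2 → s1
  read 'a': s1 → s1
  read 'c': s1 → s1
  read 'a': s1 → s1
  read 'c': s1 → s1
  read 'd': s1 → s1
  read 'b': s1 → s1
  read 'd': s1 → s1
  read 'c': s1 → s1
  read 'c': s1 → s1
  read 'b': s1 → s1
  read 'b': s1 → s1
  read 'b': s1 → s1
  read 'd': s1 → s1
  read 'c': s1 → s1
  read 'd': s1 → s1
  read 'd': s1 → s1
  read 'd': s1 → s1
  read 'a': s1 → s1
  end s1, accepted
w3:
  start at s4
  read 'b': s4 → s0
  read 'b': s0 → s1
  read 'a': s1 → s1
  read 'c': s1 → s1
  read 'c': s1 → s1
  read 'c': s1 → s1
  read 'b': s1 → s1
  read 'b': s1 → s1
  read 'd': s1 → s1
  read 'a': s1 → s1
  read 'b': s1 → s1
  read 'c': s1 → s1
  read 'd': s1 → s1
  read 'd': s1 → s1
  read 'c': s1 → s1
  read 'd': s1 → s1
  end s1, accepted
w4:
  start at s4
  read 'd': s4 → s3
  read 'a': s3 → s0
  read 'a': s0 → s0
  read 'c': s0 → s2
  read 'b': s2 → s1
  read 'b': s1 → s1
  read 'c': s1 → s1
  read 'a': s1 → s1
  read 'b': s1 → s1
  read 'b': s1 → s1
  read 'c': s1 → s1
  read 'd': s1 → s1
  read 'a': s1 → s1
  read 'c': s1 → s1
  read 'a': s1 → s1
  read 'a': s1 → s1
  end s1, accepted

w1, w2, w3, w4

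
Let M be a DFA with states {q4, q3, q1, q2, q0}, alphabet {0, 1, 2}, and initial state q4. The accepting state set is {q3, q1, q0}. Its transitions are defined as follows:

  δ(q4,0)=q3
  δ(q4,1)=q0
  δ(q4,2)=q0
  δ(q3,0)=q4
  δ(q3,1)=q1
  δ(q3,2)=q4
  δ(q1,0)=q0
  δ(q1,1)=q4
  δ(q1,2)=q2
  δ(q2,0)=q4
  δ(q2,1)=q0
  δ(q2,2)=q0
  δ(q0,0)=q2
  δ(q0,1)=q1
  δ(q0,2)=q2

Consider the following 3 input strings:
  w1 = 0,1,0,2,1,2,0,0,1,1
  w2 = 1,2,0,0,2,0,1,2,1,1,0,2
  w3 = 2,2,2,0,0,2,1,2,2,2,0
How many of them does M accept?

0

w1: q4 → q3 → q1 → q0 → q2 → q0 → q2 → q4 → q3 → q1 → q4  → end q4, rejected
w2: q4 → q0 → q2 → q4 → q3 → q4 → q3 → q1 → q2 → q0 → q1 → q0 → q2  → end q2, rejected
w3: q4 → q0 → q2 → q0 → q2 → q4 → q0 → q1 → q2 → q0 → q2 → q4  → end q4, rejected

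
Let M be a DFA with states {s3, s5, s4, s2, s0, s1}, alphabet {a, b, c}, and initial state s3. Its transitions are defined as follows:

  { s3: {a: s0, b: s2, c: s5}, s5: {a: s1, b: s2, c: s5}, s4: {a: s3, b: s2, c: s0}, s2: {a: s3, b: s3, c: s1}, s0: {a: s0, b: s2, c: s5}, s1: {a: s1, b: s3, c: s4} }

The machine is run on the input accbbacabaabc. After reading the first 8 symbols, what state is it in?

s1

s3 → s0 → s5 → s5 → s2 → s3 → s0 → s5 → s1
After 8 symbols: s1.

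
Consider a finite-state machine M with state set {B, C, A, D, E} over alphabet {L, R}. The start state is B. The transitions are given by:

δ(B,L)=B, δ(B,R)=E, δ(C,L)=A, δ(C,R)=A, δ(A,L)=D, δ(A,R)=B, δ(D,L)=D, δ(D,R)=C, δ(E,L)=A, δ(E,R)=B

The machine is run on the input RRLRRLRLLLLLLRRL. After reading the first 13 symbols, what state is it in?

B → E → B → B → E → B → B → E → A → D → D → D → D → D
After 13 symbols: D.

D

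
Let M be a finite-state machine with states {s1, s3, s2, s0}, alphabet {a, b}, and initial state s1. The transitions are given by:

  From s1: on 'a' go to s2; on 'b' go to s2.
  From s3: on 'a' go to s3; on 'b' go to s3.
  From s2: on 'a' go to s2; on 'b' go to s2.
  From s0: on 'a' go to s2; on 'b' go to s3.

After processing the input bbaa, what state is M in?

s1 → s2 → s2 → s2 → s2

s2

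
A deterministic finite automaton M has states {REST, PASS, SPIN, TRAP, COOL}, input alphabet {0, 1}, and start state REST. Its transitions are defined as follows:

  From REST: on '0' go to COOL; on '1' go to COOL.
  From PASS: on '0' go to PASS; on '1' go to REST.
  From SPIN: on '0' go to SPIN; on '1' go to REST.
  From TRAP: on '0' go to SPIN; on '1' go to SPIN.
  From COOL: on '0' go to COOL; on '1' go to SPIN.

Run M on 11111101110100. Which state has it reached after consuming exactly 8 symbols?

start at REST
read '1': REST → COOL
read '1': COOL → SPIN
read '1': SPIN → REST
read '1': REST → COOL
read '1': COOL → SPIN
read '1': SPIN → REST
read '0': REST → COOL
read '1': COOL → SPIN
After 8 symbols: SPIN.

SPIN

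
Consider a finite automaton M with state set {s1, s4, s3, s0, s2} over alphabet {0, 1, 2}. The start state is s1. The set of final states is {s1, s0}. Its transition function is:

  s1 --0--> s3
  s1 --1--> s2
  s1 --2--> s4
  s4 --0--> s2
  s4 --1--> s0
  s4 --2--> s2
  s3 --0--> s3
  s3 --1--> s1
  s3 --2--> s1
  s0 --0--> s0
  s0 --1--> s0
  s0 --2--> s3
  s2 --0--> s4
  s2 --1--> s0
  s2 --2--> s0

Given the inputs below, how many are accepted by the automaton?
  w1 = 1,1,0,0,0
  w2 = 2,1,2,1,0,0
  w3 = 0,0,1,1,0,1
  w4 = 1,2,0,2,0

2

w1:
  start at s1
  read '1': s1 → s2
  read '1': s2 → s0
  read '0': s0 → s0
  read '0': s0 → s0
  read '0': s0 → s0
  end s0, accepted
w2:
  start at s1
  read '2': s1 → s4
  read '1': s4 → s0
  read '2': s0 → s3
  read '1': s3 → s1
  read '0': s1 → s3
  read '0': s3 → s3
  end s3, rejected
w3:
  start at s1
  read '0': s1 → s3
  read '0': s3 → s3
  read '1': s3 → s1
  read '1': s1 → s2
  read '0': s2 → s4
  read '1': s4 → s0
  end s0, accepted
w4:
  start at s1
  read '1': s1 → s2
  read '2': s2 → s0
  read '0': s0 → s0
  read '2': s0 → s3
  read '0': s3 → s3
  end s3, rejected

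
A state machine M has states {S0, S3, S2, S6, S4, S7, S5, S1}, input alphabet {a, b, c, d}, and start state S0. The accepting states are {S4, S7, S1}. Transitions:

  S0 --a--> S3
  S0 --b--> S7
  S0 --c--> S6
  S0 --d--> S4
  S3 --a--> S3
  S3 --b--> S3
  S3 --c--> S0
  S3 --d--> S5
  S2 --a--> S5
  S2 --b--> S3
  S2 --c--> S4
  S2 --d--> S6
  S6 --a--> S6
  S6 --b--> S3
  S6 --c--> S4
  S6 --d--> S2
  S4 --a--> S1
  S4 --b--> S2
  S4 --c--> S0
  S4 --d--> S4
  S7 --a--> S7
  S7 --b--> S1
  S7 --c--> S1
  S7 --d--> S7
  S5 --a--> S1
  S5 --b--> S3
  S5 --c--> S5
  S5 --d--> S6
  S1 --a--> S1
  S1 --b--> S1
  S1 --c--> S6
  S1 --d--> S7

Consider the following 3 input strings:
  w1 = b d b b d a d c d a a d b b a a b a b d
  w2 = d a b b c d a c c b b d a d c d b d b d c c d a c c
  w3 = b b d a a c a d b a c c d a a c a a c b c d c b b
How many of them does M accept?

2

w1: Trace: S0 -b-> S7 -d-> S7 -b-> S1 -b-> S1 -d-> S7 -a-> S7 -d-> S7 -c-> S1 -d-> S7 -a-> S7 -a-> S7 -d-> S7 -b-> S1 -b-> S1 -a-> S1 -a-> S1 -b-> S1 -a-> S1 -b-> S1 -d-> S7  → end S7, accepted
w2: Trace: S0 -d-> S4 -a-> S1 -b-> S1 -b-> S1 -c-> S6 -d-> S2 -a-> S5 -c-> S5 -c-> S5 -b-> S3 -b-> S3 -d-> S5 -a-> S1 -d-> S7 -c-> S1 -d-> S7 -b-> S1 -d-> S7 -b-> S1 -d-> S7 -c-> S1 -c-> S6 -d-> S2 -a-> S5 -c-> S5 -c-> S5  → end S5, rejected
w3: Trace: S0 -b-> S7 -b-> S1 -d-> S7 -a-> S7 -a-> S7 -c-> S1 -a-> S1 -d-> S7 -b-> S1 -a-> S1 -c-> S6 -c-> S4 -d-> S4 -a-> S1 -a-> S1 -c-> S6 -a-> S6 -a-> S6 -c-> S4 -b-> S2 -c-> S4 -d-> S4 -c-> S0 -b-> S7 -b-> S1  → end S1, accepted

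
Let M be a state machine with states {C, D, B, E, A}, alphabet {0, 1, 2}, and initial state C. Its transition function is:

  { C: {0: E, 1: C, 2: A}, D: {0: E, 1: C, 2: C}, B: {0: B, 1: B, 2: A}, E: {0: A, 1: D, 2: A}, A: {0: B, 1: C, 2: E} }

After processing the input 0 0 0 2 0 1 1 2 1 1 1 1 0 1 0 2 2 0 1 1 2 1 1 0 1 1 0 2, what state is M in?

A

Trace: C -0-> E -0-> A -0-> B -2-> A -0-> B -1-> B -1-> B -2-> A -1-> C -1-> C -1-> C -1-> C -0-> E -1-> D -0-> E -2-> A -2-> E -0-> A -1-> C -1-> C -2-> A -1-> C -1-> C -0-> E -1-> D -1-> C -0-> E -2-> A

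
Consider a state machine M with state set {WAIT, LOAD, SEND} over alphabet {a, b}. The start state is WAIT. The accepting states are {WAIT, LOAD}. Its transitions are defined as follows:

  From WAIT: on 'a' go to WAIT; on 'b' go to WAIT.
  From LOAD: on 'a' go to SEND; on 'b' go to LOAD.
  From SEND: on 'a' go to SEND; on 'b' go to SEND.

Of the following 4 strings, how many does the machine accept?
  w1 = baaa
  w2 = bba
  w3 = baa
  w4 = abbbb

w1: Trace: WAIT -b-> WAIT -a-> WAIT -a-> WAIT -a-> WAIT  → end WAIT, accepted
w2: Trace: WAIT -b-> WAIT -b-> WAIT -a-> WAIT  → end WAIT, accepted
w3: Trace: WAIT -b-> WAIT -a-> WAIT -a-> WAIT  → end WAIT, accepted
w4: Trace: WAIT -a-> WAIT -b-> WAIT -b-> WAIT -b-> WAIT -b-> WAIT  → end WAIT, accepted

4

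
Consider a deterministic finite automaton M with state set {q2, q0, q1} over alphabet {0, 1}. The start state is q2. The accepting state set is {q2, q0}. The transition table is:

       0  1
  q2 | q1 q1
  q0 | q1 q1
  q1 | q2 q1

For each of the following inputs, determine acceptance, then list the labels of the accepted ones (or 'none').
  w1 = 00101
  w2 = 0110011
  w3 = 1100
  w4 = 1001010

w1: Trace: q2 -0-> q1 -0-> q2 -1-> q1 -0-> q2 -1-> q1  → end q1, rejected
w2: Trace: q2 -0-> q1 -1-> q1 -1-> q1 -0-> q2 -0-> q1 -1-> q1 -1-> q1  → end q1, rejected
w3: Trace: q2 -1-> q1 -1-> q1 -0-> q2 -0-> q1  → end q1, rejected
w4: Trace: q2 -1-> q1 -0-> q2 -0-> q1 -1-> q1 -0-> q2 -1-> q1 -0-> q2  → end q2, accepted

w4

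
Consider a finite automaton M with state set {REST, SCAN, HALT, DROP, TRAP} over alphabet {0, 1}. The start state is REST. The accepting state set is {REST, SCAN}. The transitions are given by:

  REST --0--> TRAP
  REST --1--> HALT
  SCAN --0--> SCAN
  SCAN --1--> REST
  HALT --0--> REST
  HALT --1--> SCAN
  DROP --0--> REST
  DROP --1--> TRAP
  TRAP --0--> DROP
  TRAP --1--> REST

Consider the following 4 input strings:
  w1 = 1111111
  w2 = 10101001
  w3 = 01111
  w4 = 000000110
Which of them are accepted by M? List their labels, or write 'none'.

w2, w3, w4

w1: REST → HALT → SCAN → REST → HALT → SCAN → REST → HALT  → end HALT, rejected
w2: REST → HALT → REST → HALT → REST → HALT → REST → TRAP → REST  → end REST, accepted
w3: REST → TRAP → REST → HALT → SCAN → REST  → end REST, accepted
w4: REST → TRAP → DROP → REST → TRAP → DROP → REST → HALT → SCAN → SCAN  → end SCAN, accepted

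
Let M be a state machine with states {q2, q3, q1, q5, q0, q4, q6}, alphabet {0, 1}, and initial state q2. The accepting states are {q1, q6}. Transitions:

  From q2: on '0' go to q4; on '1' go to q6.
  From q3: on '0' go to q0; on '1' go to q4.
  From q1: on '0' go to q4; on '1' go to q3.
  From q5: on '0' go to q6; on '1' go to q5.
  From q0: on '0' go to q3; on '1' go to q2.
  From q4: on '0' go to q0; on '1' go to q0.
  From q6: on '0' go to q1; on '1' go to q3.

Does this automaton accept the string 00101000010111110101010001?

q2 → q4 → q0 → q2 → q4 → q0 → q3 → q0 → q3 → q0 → q2 → q4 → q0 → q2 → q6 → q3 → q4 → q0 → q2 → q4 → q0 → q3 → q4 → q0 → q3 → q0 → q2
End state q2 is not accepting.

No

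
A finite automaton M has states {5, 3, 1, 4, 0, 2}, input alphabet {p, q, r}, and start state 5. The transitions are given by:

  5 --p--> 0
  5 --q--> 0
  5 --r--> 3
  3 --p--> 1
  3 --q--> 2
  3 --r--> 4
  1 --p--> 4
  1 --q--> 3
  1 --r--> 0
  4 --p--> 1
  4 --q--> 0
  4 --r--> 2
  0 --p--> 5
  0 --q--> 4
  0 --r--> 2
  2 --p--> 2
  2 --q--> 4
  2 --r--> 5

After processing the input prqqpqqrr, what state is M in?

5

Trace: 5 -p-> 0 -r-> 2 -q-> 4 -q-> 0 -p-> 5 -q-> 0 -q-> 4 -r-> 2 -r-> 5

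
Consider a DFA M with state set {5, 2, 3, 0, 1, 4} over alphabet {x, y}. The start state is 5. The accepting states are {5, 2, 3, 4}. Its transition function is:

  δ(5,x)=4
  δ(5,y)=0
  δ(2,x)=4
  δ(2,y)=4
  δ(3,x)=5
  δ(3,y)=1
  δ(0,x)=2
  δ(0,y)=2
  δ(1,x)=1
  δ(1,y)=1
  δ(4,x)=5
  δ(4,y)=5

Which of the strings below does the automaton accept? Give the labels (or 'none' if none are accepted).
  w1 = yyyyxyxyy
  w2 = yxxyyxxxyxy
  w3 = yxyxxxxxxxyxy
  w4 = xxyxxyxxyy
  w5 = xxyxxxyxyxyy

w1: 5 → 0 → 2 → 4 → 5 → 4 → 5 → 4 → 5 → 0  → end 0, rejected
w2: 5 → 0 → 2 → 4 → 5 → 0 → 2 → 4 → 5 → 0 → 2 → 4  → end 4, accepted
w3: 5 → 0 → 2 → 4 → 5 → 4 → 5 → 4 → 5 → 4 → 5 → 0 → 2 → 4  → end 4, accepted
w4: 5 → 4 → 5 → 0 → 2 → 4 → 5 → 4 → 5 → 0 → 2  → end 2, accepted
w5: 5 → 4 → 5 → 0 → 2 → 4 → 5 → 0 → 2 → 4 → 5 → 0 → 2  → end 2, accepted

w2, w3, w4, w5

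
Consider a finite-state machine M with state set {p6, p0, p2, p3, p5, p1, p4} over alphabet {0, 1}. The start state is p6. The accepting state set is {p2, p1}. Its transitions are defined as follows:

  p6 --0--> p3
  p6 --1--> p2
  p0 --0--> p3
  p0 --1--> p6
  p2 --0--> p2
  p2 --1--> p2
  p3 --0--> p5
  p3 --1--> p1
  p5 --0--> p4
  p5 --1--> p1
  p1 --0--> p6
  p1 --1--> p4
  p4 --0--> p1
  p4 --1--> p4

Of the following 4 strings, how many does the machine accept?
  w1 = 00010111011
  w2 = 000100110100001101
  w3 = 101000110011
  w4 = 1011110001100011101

w1: Trace: p6 -0-> p3 -0-> p5 -0-> p4 -1-> p4 -0-> p1 -1-> p4 -1-> p4 -1-> p4 -0-> p1 -1-> p4 -1-> p4  → end p4, rejected
w2: Trace: p6 -0-> p3 -0-> p5 -0-> p4 -1-> p4 -0-> p1 -0-> p6 -1-> p2 -1-> p2 -0-> p2 -1-> p2 -0-> p2 -0-> p2 -0-> p2 -0-> p2 -1-> p2 -1-> p2 -0-> p2 -1-> p2  → end p2, accepted
w3: Trace: p6 -1-> p2 -0-> p2 -1-> p2 -0-> p2 -0-> p2 -0-> p2 -1-> p2 -1-> p2 -0-> p2 -0-> p2 -1-> p2 -1-> p2  → end p2, accepted
w4: Trace: p6 -1-> p2 -0-> p2 -1-> p2 -1-> p2 -1-> p2 -1-> p2 -0-> p2 -0-> p2 -0-> p2 -1-> p2 -1-> p2 -0-> p2 -0-> p2 -0-> p2 -1-> p2 -1-> p2 -1-> p2 -0-> p2 -1-> p2  → end p2, accepted

3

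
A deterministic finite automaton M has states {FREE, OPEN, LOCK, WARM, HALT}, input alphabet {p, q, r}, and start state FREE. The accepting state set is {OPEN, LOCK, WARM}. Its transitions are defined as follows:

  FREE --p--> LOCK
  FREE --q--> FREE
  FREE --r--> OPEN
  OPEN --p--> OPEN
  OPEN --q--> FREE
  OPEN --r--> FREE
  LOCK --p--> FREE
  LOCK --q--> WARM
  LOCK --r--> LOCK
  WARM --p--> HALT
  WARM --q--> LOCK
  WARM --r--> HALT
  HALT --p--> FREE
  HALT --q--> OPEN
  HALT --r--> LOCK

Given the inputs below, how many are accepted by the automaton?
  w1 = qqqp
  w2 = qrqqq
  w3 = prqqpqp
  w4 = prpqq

w1:
  start at FREE
  read 'q': FREE → FREE
  read 'q': FREE → FREE
  read 'q': FREE → FREE
  read 'p': FREE → LOCK
  end LOCK, accepted
w2:
  start at FREE
  read 'q': FREE → FREE
  read 'r': FREE → OPEN
  read 'q': OPEN → FREE
  read 'q': FREE → FREE
  read 'q': FREE → FREE
  end FREE, rejected
w3:
  start at FREE
  read 'p': FREE → LOCK
  read 'r': LOCK → LOCK
  read 'q': LOCK → WARM
  read 'q': WARM → LOCK
  read 'p': LOCK → FREE
  read 'q': FREE → FREE
  read 'p': FREE → LOCK
  end LOCK, accepted
w4:
  start at FREE
  read 'p': FREE → LOCK
  read 'r': LOCK → LOCK
  read 'p': LOCK → FREE
  read 'q': FREE → FREE
  read 'q': FREE → FREE
  end FREE, rejected

2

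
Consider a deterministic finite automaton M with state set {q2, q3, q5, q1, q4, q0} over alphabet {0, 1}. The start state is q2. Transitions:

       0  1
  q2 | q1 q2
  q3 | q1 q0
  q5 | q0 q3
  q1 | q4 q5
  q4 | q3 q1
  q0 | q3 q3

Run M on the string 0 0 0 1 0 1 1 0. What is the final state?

q2 → q1 → q4 → q3 → q0 → q3 → q0 → q3 → q1

q1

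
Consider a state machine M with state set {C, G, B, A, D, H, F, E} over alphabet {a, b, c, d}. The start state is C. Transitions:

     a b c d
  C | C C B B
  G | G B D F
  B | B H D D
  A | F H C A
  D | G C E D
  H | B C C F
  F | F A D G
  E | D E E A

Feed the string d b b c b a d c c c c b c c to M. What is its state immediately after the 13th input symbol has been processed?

start at C
read 'd': C → B
read 'b': B → H
read 'b': H → C
read 'c': C → B
read 'b': B → H
read 'a': H → B
read 'd': B → D
read 'c': D → E
read 'c': E → E
read 'c': E → E
read 'c': E → E
read 'b': E → E
read 'c': E → E
After 13 symbols: E.

E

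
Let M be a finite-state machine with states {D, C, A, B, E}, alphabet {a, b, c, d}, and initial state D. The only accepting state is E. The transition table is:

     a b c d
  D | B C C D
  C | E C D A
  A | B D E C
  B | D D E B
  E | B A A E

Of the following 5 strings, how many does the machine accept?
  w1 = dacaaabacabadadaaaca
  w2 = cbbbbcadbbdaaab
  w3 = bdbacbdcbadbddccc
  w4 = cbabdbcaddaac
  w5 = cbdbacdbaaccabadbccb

2

w1: D → D → B → E → B → D → B → D → B → E → B → D → B → B → D → D → B → D → B → E → B  → end B, rejected
w2: D → C → C → C → C → C → D → B → B → D → C → A → B → D → B → D  → end D, rejected
w3: D → C → A → D → B → E → A → C → D → C → E → E → A → C → A → E → A → E  → end E, accepted
w4: D → C → C → E → A → C → C → D → B → B → B → D → B → E  → end E, accepted
w5: D → C → C → A → D → B → E → E → A → B → D → C → D → B → D → B → B → D → C → D → C  → end C, rejected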